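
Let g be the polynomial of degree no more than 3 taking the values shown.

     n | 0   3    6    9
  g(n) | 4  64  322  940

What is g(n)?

g(n) = n^3 + 2n^2 + 5n + 4

Write g(n) = an^3 + bn^2 + cn + d. Substituting each data point gives a linear system:
  d = 4
  27a + 9b + 3c + d = 64
  216a + 36b + 6c + d = 322
  729a + 81b + 9c + d = 940
Solving the system yields a = 1, b = 2, c = 5, d = 4.
So g(n) = n³ + 2n² + 5n + 4.
Check: g(9) = 940. ✓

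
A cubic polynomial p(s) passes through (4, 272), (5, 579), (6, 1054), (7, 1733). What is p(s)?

p(s) = 6s^3 - 6s^2 - 5s + 4

Write p(s) = as^3 + bs^2 + cs + d. Substituting each data point gives a linear system:
  64a + 16b + 4c + d = 272
  125a + 25b + 5c + d = 579
  216a + 36b + 6c + d = 1054
  343a + 49b + 7c + d = 1733
Solving the system yields a = 6, b = -6, c = -5, d = 4.
So p(s) = 6s³ - 6s² - 5s + 4.
Check: p(4) = 272. ✓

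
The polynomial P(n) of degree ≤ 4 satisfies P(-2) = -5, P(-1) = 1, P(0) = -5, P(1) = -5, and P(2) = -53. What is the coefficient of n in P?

0

Write P(n) = an^4 + bn^3 + cn^2 + dn + e. Substituting each data point gives a linear system:
  16a - 8b + 4c - 2d + e = -5
  a - b + c - d + e = 1
  e = -5
  a + b + c + d + e = -5
  16a + 8b + 4c + 2d + e = -53
Solving the system yields a = -3, b = -3, c = 6, d = 0, e = -5.
So P(n) = -3n^4 - 3n^3 + 6n^2 - 5.
The coefficient of n is 0.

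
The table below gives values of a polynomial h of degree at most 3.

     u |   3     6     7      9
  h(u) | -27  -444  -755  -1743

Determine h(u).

Write h(u) = au^3 + bu^2 + cu + d. Substituting each data point gives a linear system:
  27a + 9b + 3c + d = -27
  216a + 36b + 6c + d = -444
  343a + 49b + 7c + d = -755
  729a + 81b + 9c + d = -1743
Solving the system yields a = -3, b = 5, c = 5, d = -6.
So h(u) = -3u^3 + 5u^2 + 5u - 6.
Check: h(3) = -27. ✓

h(u) = -3u^3 + 5u^2 + 5u - 6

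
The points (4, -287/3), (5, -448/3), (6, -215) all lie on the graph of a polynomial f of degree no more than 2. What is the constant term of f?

-1

Write f(x) = ax^2 + bx + c. Substituting each data point gives a linear system:
  16a + 4b + c = -287/3
  25a + 5b + c = -448/3
  36a + 6b + c = -215
Solving the system yields a = -6, b = 1/3, c = -1.
So f(x) = -6x^2 + (1/3)x - 1.
The constant term is -1.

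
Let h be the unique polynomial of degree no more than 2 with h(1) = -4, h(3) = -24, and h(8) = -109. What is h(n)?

h(n) = -n^2 - 6n + 3

Using the Lagrange interpolation formula with nodes 1, 3, 8:
  L_0(n) = (n - 3)(n - 8) / 14
  L_1(n) = (n - 1)(n - 8) / -10
  L_2(n) = (n - 1)(n - 3) / 35
Then h(n) = -4·L_0(n) - 24·L_1(n) - 109·L_2(n).
Expanding and collecting terms gives h(n) = -n^2 - 6n + 3.
Check: h(3) = -24. ✓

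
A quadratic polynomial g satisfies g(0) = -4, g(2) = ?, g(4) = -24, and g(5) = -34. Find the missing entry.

The 3 known points determine the degree-2 polynomial uniquely.
Write g(t) = at^2 + bt + c. Substituting each data point gives a linear system:
  c = -4
  16a + 4b + c = -24
  25a + 5b + c = -34
Solving the system yields a = -1, b = -1, c = -4.
So g(t) = -t² - t - 4.
Then g(2) = -10.

-10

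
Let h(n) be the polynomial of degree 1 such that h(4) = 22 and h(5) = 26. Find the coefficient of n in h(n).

Write h(n) = an + b. Substituting each data point gives a linear system:
  4a + b = 22
  5a + b = 26
Solving the system yields a = 4, b = 6.
So h(n) = 4n + 6.
The leading coefficient is 4.

4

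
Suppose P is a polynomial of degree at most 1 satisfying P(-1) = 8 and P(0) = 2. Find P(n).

P(n) = -6n + 2

Write P(n) = an + b. Substituting each data point gives a linear system:
  -a + b = 8
  b = 2
Solving the system yields a = -6, b = 2.
So P(n) = -6n + 2.
Check: P(-1) = 8. ✓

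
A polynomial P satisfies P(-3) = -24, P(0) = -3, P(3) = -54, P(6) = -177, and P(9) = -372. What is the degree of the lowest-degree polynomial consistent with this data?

Forward differences of the values at u = -3, 0, 3, 6, 9:
  P  : -24  -3  -54  -177  -372
  Δ  : 21  -51  -123  -195
  Δ^2: -72  -72  -72
  Δ^3: 0  0
  Δ^4: 0
The second differences are constant (-72) and nonzero, while all higher differences vanish, so the minimal degree is 2.

2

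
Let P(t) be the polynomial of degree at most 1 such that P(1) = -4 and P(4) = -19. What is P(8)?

-39

Write P(t) = at + b. Substituting each data point gives a linear system:
  a + b = -4
  4a + b = -19
Solving the system yields a = -5, b = 1.
So P(t) = -5t + 1.
Then P(8) = -39.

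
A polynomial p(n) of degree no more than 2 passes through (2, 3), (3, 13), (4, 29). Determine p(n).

Write p(n) = an^2 + bn + c. Substituting each data point gives a linear system:
  4a + 2b + c = 3
  9a + 3b + c = 13
  16a + 4b + c = 29
Solving the system yields a = 3, b = -5, c = 1.
So p(n) = 3n² - 5n + 1.
Check: p(2) = 3. ✓

p(n) = 3n^2 - 5n + 1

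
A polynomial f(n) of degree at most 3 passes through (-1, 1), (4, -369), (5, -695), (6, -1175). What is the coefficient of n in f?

Write f(n) = an^3 + bn^2 + cn + d. Substituting each data point gives a linear system:
  -a + b - c + d = 1
  64a + 16b + 4c + d = -369
  125a + 25b + 5c + d = -695
  216a + 36b + 6c + d = -1175
Solving the system yields a = -5, b = -2, c = -3, d = -5.
So f(n) = -5n^3 - 2n^2 - 3n - 5.
The coefficient of n is -3.

-3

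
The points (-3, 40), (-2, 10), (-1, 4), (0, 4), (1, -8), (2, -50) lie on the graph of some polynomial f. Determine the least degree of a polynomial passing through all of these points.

3

Forward differences of the values at n = -3, -2, -1, 0, 1, 2:
  f  : 40  10  4  4  -8  -50
  Δ  : -30  -6  0  -12  -42
  Δ^2: 24  6  -12  -30
  Δ^3: -18  -18  -18
  Δ^4: 0  0
  Δ^5: 0
The third differences are constant (-18) and nonzero, while all higher differences vanish, so the minimal degree is 3.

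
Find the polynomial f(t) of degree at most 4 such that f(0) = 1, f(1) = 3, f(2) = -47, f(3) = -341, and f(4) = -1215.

f(t) = -6t^4 + 4t^3 + 4t^2 + 1

Write f(t) = at^4 + bt^3 + ct^2 + dt + e. Substituting each data point gives a linear system:
  e = 1
  a + b + c + d + e = 3
  16a + 8b + 4c + 2d + e = -47
  81a + 27b + 9c + 3d + e = -341
  256a + 64b + 16c + 4d + e = -1215
Solving the system yields a = -6, b = 4, c = 4, d = 0, e = 1.
So f(t) = -6t^4 + 4t^3 + 4t^2 + 1.
Check: f(4) = -1215. ✓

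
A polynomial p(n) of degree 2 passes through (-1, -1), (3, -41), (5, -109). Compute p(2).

Write p(n) = an^2 + bn + c. Substituting each data point gives a linear system:
  a - b + c = -1
  9a + 3b + c = -41
  25a + 5b + c = -109
Solving the system yields a = -4, b = -2, c = 1.
So p(n) = -4n² - 2n + 1.
Then p(2) = -19.

-19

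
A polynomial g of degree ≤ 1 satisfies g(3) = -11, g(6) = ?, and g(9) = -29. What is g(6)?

-20

The 2 known points determine the degree-1 polynomial uniquely.
Write g(t) = at + b. Substituting each data point gives a linear system:
  3a + b = -11
  9a + b = -29
Solving the system yields a = -3, b = -2.
So g(t) = -3t - 2.
Then g(6) = -20.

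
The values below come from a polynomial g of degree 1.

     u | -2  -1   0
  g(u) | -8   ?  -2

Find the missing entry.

-5

The 2 known points determine the degree-1 polynomial uniquely.
Write g(u) = au + b. Substituting each data point gives a linear system:
  -2a + b = -8
  b = -2
Solving the system yields a = 3, b = -2.
So g(u) = 3u - 2.
Then g(-1) = -5.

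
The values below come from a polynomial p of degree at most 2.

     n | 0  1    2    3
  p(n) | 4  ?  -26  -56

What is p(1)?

-6

The 3 known points determine the degree-2 polynomial uniquely.
Write p(n) = an^2 + bn + c. Substituting each data point gives a linear system:
  c = 4
  4a + 2b + c = -26
  9a + 3b + c = -56
Solving the system yields a = -5, b = -5, c = 4.
So p(n) = -5n² - 5n + 4.
Then p(1) = -6.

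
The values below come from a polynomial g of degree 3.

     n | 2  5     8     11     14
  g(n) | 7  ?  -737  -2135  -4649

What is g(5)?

-131

The 4 known points determine the degree-3 polynomial uniquely.
Write g(n) = an^3 + bn^2 + cn + d. Substituting each data point gives a linear system:
  8a + 4b + 2c + d = 7
  512a + 64b + 8c + d = -737
  1331a + 121b + 11c + d = -2135
  2744a + 196b + 14c + d = -4649
Solving the system yields a = -2, b = 4, c = 4, d = -1.
So g(n) = -2n^3 + 4n^2 + 4n - 1.
Then g(5) = -131.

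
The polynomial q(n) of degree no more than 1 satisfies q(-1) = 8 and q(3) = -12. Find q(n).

Write q(n) = an + b. Substituting each data point gives a linear system:
  -a + b = 8
  3a + b = -12
Solving the system yields a = -5, b = 3.
So q(n) = -5n + 3.
Check: q(-1) = 8. ✓

q(n) = -5n + 3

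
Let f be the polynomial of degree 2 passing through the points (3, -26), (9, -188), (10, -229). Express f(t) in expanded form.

Write f(t) = at^2 + bt + c. Substituting each data point gives a linear system:
  9a + 3b + c = -26
  81a + 9b + c = -188
  100a + 10b + c = -229
Solving the system yields a = -2, b = -3, c = 1.
So f(t) = -2t² - 3t + 1.
Check: f(9) = -188. ✓

f(t) = -2t^2 - 3t + 1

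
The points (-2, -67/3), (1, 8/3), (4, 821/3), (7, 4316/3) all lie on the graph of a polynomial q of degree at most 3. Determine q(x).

Write q(x) = ax^3 + bx^2 + cx + d. Substituting each data point gives a linear system:
  -8a + 4b - 2c + d = -67/3
  a + b + c + d = 8/3
  64a + 16b + 4c + d = 821/3
  343a + 49b + 7c + d = 4316/3
Solving the system yields a = 4, b = 5/3, c = -2, d = -1.
So q(x) = 4x³ + (5/3)x² - 2x - 1.
Check: q(4) = 821/3. ✓

q(x) = 4x^3 + (5/3)x^2 - 2x - 1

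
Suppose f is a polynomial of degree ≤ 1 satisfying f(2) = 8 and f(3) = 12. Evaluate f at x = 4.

16

Write f(x) = ax + b. Substituting each data point gives a linear system:
  2a + b = 8
  3a + b = 12
Solving the system yields a = 4, b = 0.
So f(x) = 4x.
Then f(4) = 16.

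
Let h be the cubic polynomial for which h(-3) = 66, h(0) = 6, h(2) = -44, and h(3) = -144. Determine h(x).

Write h(x) = ax^3 + bx^2 + cx + d. Substituting each data point gives a linear system:
  -27a + 9b - 3c + d = 66
  d = 6
  8a + 4b + 2c + d = -44
  27a + 9b + 3c + d = -144
Solving the system yields a = -4, b = -5, c = 1, d = 6.
So h(x) = -4x^3 - 5x^2 + x + 6.
Check: h(-3) = 66. ✓

h(x) = -4x^3 - 5x^2 + x + 6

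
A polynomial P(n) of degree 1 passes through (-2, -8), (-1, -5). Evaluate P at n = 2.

4

Write P(n) = an + b. Substituting each data point gives a linear system:
  -2a + b = -8
  -a + b = -5
Solving the system yields a = 3, b = -2.
So P(n) = 3n - 2.
Then P(2) = 4.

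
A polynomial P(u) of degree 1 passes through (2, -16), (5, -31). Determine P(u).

Write P(u) = au + b. Substituting each data point gives a linear system:
  2a + b = -16
  5a + b = -31
Solving the system yields a = -5, b = -6.
So P(u) = -5u - 6.
Check: P(5) = -31. ✓

P(u) = -5u - 6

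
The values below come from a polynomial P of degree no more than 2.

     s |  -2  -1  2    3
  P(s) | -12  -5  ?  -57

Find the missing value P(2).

The 3 known points determine the degree-2 polynomial uniquely.
Write P(s) = as^2 + bs + c. Substituting each data point gives a linear system:
  4a - 2b + c = -12
  a - b + c = -5
  9a + 3b + c = -57
Solving the system yields a = -4, b = -5, c = -6.
So P(s) = -4s^2 - 5s - 6.
Then P(2) = -32.

-32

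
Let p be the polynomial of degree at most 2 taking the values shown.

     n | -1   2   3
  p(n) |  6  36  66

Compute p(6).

216

Using the Lagrange interpolation formula with nodes -1, 2, 3:
  L_0(n) = (n - 2)(n - 3) / 12
  L_1(n) = (n + 1)(n - 3) / -3
  L_2(n) = (n + 1)(n - 2) / 4
Then p(n) = 6·L_0(n) + 36·L_1(n) + 66·L_2(n).
Expanding and collecting terms gives p(n) = 5n^2 + 5n + 6.
Evaluating at n = 6: p(6) = 216.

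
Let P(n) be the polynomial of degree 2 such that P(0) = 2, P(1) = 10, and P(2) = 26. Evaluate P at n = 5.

122

Write P(n) = an^2 + bn + c. Substituting each data point gives a linear system:
  c = 2
  a + b + c = 10
  4a + 2b + c = 26
Solving the system yields a = 4, b = 4, c = 2.
So P(n) = 4n² + 4n + 2.
Then P(5) = 122.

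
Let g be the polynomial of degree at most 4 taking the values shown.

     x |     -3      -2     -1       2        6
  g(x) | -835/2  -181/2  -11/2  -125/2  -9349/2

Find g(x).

g(x) = -4x^4 + 3x^3 - 3x^2 - 5x - 1/2

Write g(x) = ax^4 + bx^3 + cx^2 + dx + e. Substituting each data point gives a linear system:
  81a - 27b + 9c - 3d + e = -835/2
  16a - 8b + 4c - 2d + e = -181/2
  a - b + c - d + e = -11/2
  16a + 8b + 4c + 2d + e = -125/2
  1296a + 216b + 36c + 6d + e = -9349/2
Solving the system yields a = -4, b = 3, c = -3, d = -5, e = -1/2.
So g(x) = -4x⁴ + 3x³ - 3x² - 5x - 1/2.
Check: g(-3) = -835/2. ✓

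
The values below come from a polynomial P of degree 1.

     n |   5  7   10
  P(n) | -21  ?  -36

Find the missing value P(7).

The 2 known points determine the degree-1 polynomial uniquely.
Write P(n) = an + b. Substituting each data point gives a linear system:
  5a + b = -21
  10a + b = -36
Solving the system yields a = -3, b = -6.
So P(n) = -3n - 6.
Then P(7) = -27.

-27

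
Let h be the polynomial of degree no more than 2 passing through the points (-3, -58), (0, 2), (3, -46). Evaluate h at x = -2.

-26

Using the Lagrange interpolation formula with nodes -3, 0, 3:
  L_0(x) = x(x - 3) / 18
  L_1(x) = (x + 3)(x - 3) / -9
  L_2(x) = (x + 3)x / 18
Then h(x) = -58·L_0(x) + 2·L_1(x) - 46·L_2(x).
Expanding and collecting terms gives h(x) = -6x^2 + 2x + 2.
Evaluating at x = -2: h(-2) = -26.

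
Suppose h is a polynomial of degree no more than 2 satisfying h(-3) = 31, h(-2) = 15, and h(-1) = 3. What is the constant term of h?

-5

Write h(t) = at^2 + bt + c. Substituting each data point gives a linear system:
  9a - 3b + c = 31
  4a - 2b + c = 15
  a - b + c = 3
Solving the system yields a = 2, b = -6, c = -5.
So h(t) = 2t^2 - 6t - 5.
The constant term is -5.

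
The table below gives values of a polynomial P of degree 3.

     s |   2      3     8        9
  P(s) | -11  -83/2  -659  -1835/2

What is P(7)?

Write P(s) = as^3 + bs^2 + cs + d. Substituting each data point gives a linear system:
  8a + 4b + 2c + d = -11
  27a + 9b + 3c + d = -83/2
  512a + 64b + 8c + d = -659
  729a + 81b + 9c + d = -1835/2
Solving the system yields a = -1, b = -5/2, c = 1, d = 5.
So P(s) = -s^3 - (5/2)s^2 + s + 5.
Then P(7) = -907/2.

-907/2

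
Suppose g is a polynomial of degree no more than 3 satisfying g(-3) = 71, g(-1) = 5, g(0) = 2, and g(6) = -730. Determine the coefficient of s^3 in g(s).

Write g(s) = as^3 + bs^2 + cs + d. Substituting each data point gives a linear system:
  -27a + 9b - 3c + d = 71
  -a + b - c + d = 5
  d = 2
  216a + 36b + 6c + d = -730
Solving the system yields a = -3, b = -2, c = -2, d = 2.
So g(s) = -3s³ - 2s² - 2s + 2.
The leading coefficient is -3.

-3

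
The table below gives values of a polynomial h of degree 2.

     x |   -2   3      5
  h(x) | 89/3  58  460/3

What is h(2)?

85/3

Write h(x) = ax^2 + bx + c. Substituting each data point gives a linear system:
  4a - 2b + c = 89/3
  9a + 3b + c = 58
  25a + 5b + c = 460/3
Solving the system yields a = 6, b = -1/3, c = 5.
So h(x) = 6x^2 - (1/3)x + 5.
Then h(2) = 85/3.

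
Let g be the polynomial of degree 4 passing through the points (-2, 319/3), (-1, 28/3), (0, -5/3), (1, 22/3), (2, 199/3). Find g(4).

Using the Lagrange interpolation formula with nodes -2, -1, 0, 1, 2:
  L_0(s) = (s + 1)s(s - 1)(s - 2) / 24
  L_1(s) = (s + 2)s(s - 1)(s - 2) / -6
  L_2(s) = (s + 2)(s + 1)(s - 1)(s - 2) / 4
  L_3(s) = (s + 2)(s + 1)s(s - 2) / -6
  L_4(s) = (s + 2)(s + 1)s(s - 1) / 24
Then g(s) = 319/3·L_0(s) + 28/3·L_1(s) - 5/3·L_2(s) + 22/3·L_3(s) + 199/3·L_4(s).
Expanding and collecting terms gives g(s) = 4s⁴ - 3s³ + 6s² + 2s - 5/3.
Evaluating at s = 4: g(4) = 2803/3.

2803/3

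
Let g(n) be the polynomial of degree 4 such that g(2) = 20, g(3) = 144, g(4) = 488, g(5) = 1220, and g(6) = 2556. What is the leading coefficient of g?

2

Write g(n) = an^4 + bn^3 + cn^2 + dn + e. Substituting each data point gives a linear system:
  16a + 8b + 4c + 2d + e = 20
  81a + 27b + 9c + 3d + e = 144
  256a + 64b + 16c + 4d + e = 488
  625a + 125b + 25c + 5d + e = 1220
  1296a + 216b + 36c + 6d + e = 2556
Solving the system yields a = 2, b = 0, c = 0, d = -6, e = 0.
So g(n) = 2n⁴ - 6n.
The leading coefficient is 2.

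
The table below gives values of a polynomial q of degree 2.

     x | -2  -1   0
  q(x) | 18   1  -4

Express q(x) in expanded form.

q(x) = 6x^2 + x - 4

Using the Lagrange interpolation formula with nodes -2, -1, 0:
  L_0(x) = (x + 1)x / 2
  L_1(x) = (x + 2)x / -1
  L_2(x) = (x + 2)(x + 1) / 2
Then q(x) = 18·L_0(x) + 1·L_1(x) - 4·L_2(x).
Expanding and collecting terms gives q(x) = 6x² + x - 4.
Check: q(-2) = 18. ✓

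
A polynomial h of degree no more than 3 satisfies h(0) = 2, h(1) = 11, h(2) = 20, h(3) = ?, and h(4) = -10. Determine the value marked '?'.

On equispaced nodes a degree-3 polynomial has vanishing fourth forward difference, so
  h(0) - 4·h(1) + 6·h(2) - 4·h(3) + h(4) = 0.
Substituting the known values and solving for h(3):
  -4·h(3) = -68
  h(3) = 17.

17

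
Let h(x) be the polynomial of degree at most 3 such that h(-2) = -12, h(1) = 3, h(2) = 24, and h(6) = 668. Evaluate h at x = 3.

83

Write h(x) = ax^3 + bx^2 + cx + d. Substituting each data point gives a linear system:
  -8a + 4b - 2c + d = -12
  a + b + c + d = 3
  8a + 4b + 2c + d = 24
  216a + 36b + 6c + d = 668
Solving the system yields a = 3, b = 1, c = -3, d = 2.
So h(x) = 3x³ + x² - 3x + 2.
Then h(3) = 83.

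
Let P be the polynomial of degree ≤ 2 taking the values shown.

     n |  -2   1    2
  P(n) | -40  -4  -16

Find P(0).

-4

Using the Lagrange interpolation formula with nodes -2, 1, 2:
  L_0(n) = (n - 1)(n - 2) / 12
  L_1(n) = (n + 2)(n - 2) / -3
  L_2(n) = (n + 2)(n - 1) / 4
Then P(n) = -40·L_0(n) - 4·L_1(n) - 16·L_2(n).
Expanding and collecting terms gives P(n) = -6n^2 + 6n - 4.
Evaluating at n = 0: P(0) = -4.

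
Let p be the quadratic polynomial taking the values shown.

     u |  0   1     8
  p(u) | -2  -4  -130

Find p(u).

Write p(u) = au^2 + bu + c. Substituting each data point gives a linear system:
  c = -2
  a + b + c = -4
  64a + 8b + c = -130
Solving the system yields a = -2, b = 0, c = -2.
So p(u) = -2u^2 - 2.
Check: p(8) = -130. ✓

p(u) = -2u^2 - 2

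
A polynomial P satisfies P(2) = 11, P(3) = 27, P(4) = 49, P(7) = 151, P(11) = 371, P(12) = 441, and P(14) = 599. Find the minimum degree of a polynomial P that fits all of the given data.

2

Divided differences on the nodes 2, 3, 4, 7, 11, 12, 14:
  order 0: 11  27  49  151  371  441  599
  order 1: 16  22  34  55  70  79
  order 2: 3  3  3  3  3
  order 3: 0  0  0  0
  order 4: 0  0  0
  order 5: 0  0
  order 6: 0
The order-2 divided differences are all 3 (nonzero) and every higher order vanishes, so the data lies on a polynomial of degree exactly 2.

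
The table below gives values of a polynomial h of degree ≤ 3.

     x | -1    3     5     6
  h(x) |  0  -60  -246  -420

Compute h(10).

-1936

Write h(x) = ax^3 + bx^2 + cx + d. Substituting each data point gives a linear system:
  -a + b - c + d = 0
  27a + 9b + 3c + d = -60
  125a + 25b + 5c + d = -246
  216a + 36b + 6c + d = -420
Solving the system yields a = -2, b = 1, c = -3, d = -6.
So h(x) = -2x³ + x² - 3x - 6.
Then h(10) = -1936.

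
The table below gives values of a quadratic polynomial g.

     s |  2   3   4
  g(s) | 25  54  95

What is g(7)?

290

Forward differences of the values at s = 2, 3, 4:
  g  : 25  54  95
  Δ  : 29  41
  Δ^2: 12
The second differences are constant, confirming degree 2.
Interpolating (Newton forward form) and evaluating at s = 7 gives g(7) = 290.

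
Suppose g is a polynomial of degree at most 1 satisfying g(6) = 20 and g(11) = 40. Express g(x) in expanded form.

Using the Lagrange interpolation formula with nodes 6, 11:
  L_0(x) = (x - 11) / -5
  L_1(x) = (x - 6) / 5
Then g(x) = 20·L_0(x) + 40·L_1(x).
Expanding and collecting terms gives g(x) = 4x - 4.
Check: g(6) = 20. ✓

g(x) = 4x - 4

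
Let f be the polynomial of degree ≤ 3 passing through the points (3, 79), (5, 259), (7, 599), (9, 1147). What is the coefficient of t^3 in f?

Write f(t) = at^3 + bt^2 + ct + d. Substituting each data point gives a linear system:
  27a + 9b + 3c + d = 79
  125a + 25b + 5c + d = 259
  343a + 49b + 7c + d = 599
  729a + 81b + 9c + d = 1147
Solving the system yields a = 1, b = 5, c = 1, d = 4.
So f(t) = t^3 + 5t^2 + t + 4.
The leading coefficient is 1.

1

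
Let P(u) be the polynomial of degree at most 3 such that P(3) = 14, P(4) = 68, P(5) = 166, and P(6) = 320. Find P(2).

Using the Lagrange interpolation formula with nodes 3, 4, 5, 6:
  L_0(u) = (u - 4)(u - 5)(u - 6) / -6
  L_1(u) = (u - 3)(u - 5)(u - 6) / 2
  L_2(u) = (u - 3)(u - 4)(u - 6) / -2
  L_3(u) = (u - 3)(u - 4)(u - 5) / 6
Then P(u) = 14·L_0(u) + 68·L_1(u) + 166·L_2(u) + 320·L_3(u).
Expanding and collecting terms gives P(u) = 2u^3 - 2u^2 - 6u - 4.
Evaluating at u = 2: P(2) = -8.

-8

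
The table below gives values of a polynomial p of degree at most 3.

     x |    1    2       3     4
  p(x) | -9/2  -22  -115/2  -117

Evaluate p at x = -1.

1/2

Write p(x) = ax^3 + bx^2 + cx + d. Substituting each data point gives a linear system:
  a + b + c + d = -9/2
  8a + 4b + 2c + d = -22
  27a + 9b + 3c + d = -115/2
  64a + 16b + 4c + d = -117
Solving the system yields a = -1, b = -3, c = -3/2, d = 1.
So p(x) = -x³ - 3x² - (3/2)x + 1.
Then p(-1) = 1/2.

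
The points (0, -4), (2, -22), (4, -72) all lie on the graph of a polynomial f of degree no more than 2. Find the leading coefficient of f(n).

Write f(n) = an^2 + bn + c. Substituting each data point gives a linear system:
  c = -4
  4a + 2b + c = -22
  16a + 4b + c = -72
Solving the system yields a = -4, b = -1, c = -4.
So f(n) = -4n² - n - 4.
The leading coefficient is -4.

-4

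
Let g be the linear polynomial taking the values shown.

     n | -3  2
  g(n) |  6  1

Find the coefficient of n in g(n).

Write g(n) = an + b. Substituting each data point gives a linear system:
  -3a + b = 6
  2a + b = 1
Solving the system yields a = -1, b = 3.
So g(n) = -n + 3.
The leading coefficient is -1.

-1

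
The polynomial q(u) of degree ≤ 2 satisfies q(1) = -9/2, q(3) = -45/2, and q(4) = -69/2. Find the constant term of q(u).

3/2

Write q(u) = au^2 + bu + c. Substituting each data point gives a linear system:
  a + b + c = -9/2
  9a + 3b + c = -45/2
  16a + 4b + c = -69/2
Solving the system yields a = -1, b = -5, c = 3/2.
So q(u) = -u² - 5u + 3/2.
The constant term is 3/2.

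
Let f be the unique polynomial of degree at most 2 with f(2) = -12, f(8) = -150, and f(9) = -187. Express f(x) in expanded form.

f(x) = -2x^2 - 3x + 2

Write f(x) = ax^2 + bx + c. Substituting each data point gives a linear system:
  4a + 2b + c = -12
  64a + 8b + c = -150
  81a + 9b + c = -187
Solving the system yields a = -2, b = -3, c = 2.
So f(x) = -2x² - 3x + 2.
Check: f(2) = -12. ✓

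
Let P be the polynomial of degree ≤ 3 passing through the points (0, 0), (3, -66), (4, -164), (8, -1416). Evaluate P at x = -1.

6

Using the Lagrange interpolation formula with nodes 0, 3, 4, 8:
  L_0(x) = (x - 3)(x - 4)(x - 8) / -96
  L_1(x) = x(x - 4)(x - 8) / 15
  L_2(x) = x(x - 3)(x - 8) / -16
  L_3(x) = x(x - 3)(x - 4) / 160
Then P(x) = 0·L_0(x) - 66·L_1(x) - 164·L_2(x) - 1416·L_3(x).
Expanding and collecting terms gives P(x) = -3x³ + 2x² - x.
Evaluating at x = -1: P(-1) = 6.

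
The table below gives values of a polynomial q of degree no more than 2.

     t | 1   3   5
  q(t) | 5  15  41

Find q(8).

110

Write q(t) = at^2 + bt + c. Substituting each data point gives a linear system:
  a + b + c = 5
  9a + 3b + c = 15
  25a + 5b + c = 41
Solving the system yields a = 2, b = -3, c = 6.
So q(t) = 2t² - 3t + 6.
Then q(8) = 110.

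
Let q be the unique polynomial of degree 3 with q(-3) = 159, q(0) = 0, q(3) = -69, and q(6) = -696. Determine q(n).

q(n) = -4n^3 + 5n^2 - 2n

Write q(n) = an^3 + bn^2 + cn + d. Substituting each data point gives a linear system:
  -27a + 9b - 3c + d = 159
  d = 0
  27a + 9b + 3c + d = -69
  216a + 36b + 6c + d = -696
Solving the system yields a = -4, b = 5, c = -2, d = 0.
So q(n) = -4n^3 + 5n^2 - 2n.
Check: q(0) = 0. ✓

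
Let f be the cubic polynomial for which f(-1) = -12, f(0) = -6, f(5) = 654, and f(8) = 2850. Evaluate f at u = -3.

Using the Lagrange interpolation formula with nodes -1, 0, 5, 8:
  L_0(u) = u(u - 5)(u - 8) / -54
  L_1(u) = (u + 1)(u - 5)(u - 8) / 40
  L_2(u) = (u + 1)u(u - 8) / -90
  L_3(u) = (u + 1)u(u - 5) / 216
Then f(u) = -12·L_0(u) - 6·L_1(u) + 654·L_2(u) + 2850·L_3(u).
Expanding and collecting terms gives f(u) = 6u³ - 3u² - 3u - 6.
Evaluating at u = -3: f(-3) = -186.

-186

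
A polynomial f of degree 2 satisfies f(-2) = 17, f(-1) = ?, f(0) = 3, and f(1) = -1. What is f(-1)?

9

The 3 known points determine the degree-2 polynomial uniquely.
Write f(s) = as^2 + bs + c. Substituting each data point gives a linear system:
  4a - 2b + c = 17
  c = 3
  a + b + c = -1
Solving the system yields a = 1, b = -5, c = 3.
So f(s) = s^2 - 5s + 3.
Then f(-1) = 9.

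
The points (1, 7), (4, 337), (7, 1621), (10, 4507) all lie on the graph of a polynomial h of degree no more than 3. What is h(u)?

h(u) = 4u^3 + 5u^2 + u - 3

Write h(u) = au^3 + bu^2 + cu + d. Substituting each data point gives a linear system:
  a + b + c + d = 7
  64a + 16b + 4c + d = 337
  343a + 49b + 7c + d = 1621
  1000a + 100b + 10c + d = 4507
Solving the system yields a = 4, b = 5, c = 1, d = -3.
So h(u) = 4u^3 + 5u^2 + u - 3.
Check: h(10) = 4507. ✓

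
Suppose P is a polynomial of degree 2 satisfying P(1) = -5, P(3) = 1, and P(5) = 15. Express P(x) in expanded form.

Write P(x) = ax^2 + bx + c. Substituting each data point gives a linear system:
  a + b + c = -5
  9a + 3b + c = 1
  25a + 5b + c = 15
Solving the system yields a = 1, b = -1, c = -5.
So P(x) = x^2 - x - 5.
Check: P(1) = -5. ✓

P(x) = x^2 - x - 5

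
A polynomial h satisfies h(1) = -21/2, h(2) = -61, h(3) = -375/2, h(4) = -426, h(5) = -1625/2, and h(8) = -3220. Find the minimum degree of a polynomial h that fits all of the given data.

Divided differences on the nodes 1, 2, 3, 4, 5, 8:
  order 0: -21/2  -61  -375/2  -426  -1625/2  -3220
  order 1: -101/2  -253/2  -477/2  -773/2  -1605/2
  order 2: -38  -56  -74  -104
  order 3: -6  -6  -6
  order 4: 0  0
  order 5: 0
The order-3 divided differences are all -6 (nonzero) and every higher order vanishes, so the data lies on a polynomial of degree exactly 3.

3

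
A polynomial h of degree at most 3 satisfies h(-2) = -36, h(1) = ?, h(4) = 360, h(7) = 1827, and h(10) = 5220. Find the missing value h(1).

9

The 4 known points determine the degree-3 polynomial uniquely.
Write h(n) = an^3 + bn^2 + cn + d. Substituting each data point gives a linear system:
  -8a + 4b - 2c + d = -36
  64a + 16b + 4c + d = 360
  343a + 49b + 7c + d = 1827
  1000a + 100b + 10c + d = 5220
Solving the system yields a = 5, b = 2, c = 2, d = 0.
So h(n) = 5n^3 + 2n^2 + 2n.
Then h(1) = 9.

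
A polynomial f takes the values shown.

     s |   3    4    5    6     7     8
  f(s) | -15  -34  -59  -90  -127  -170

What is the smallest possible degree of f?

Forward differences of the values at s = 3, 4, 5, 6, 7, 8:
  f  : -15  -34  -59  -90  -127  -170
  Δ  : -19  -25  -31  -37  -43
  Δ^2: -6  -6  -6  -6
  Δ^3: 0  0  0
  Δ^4: 0  0
  Δ^5: 0
The second differences are constant (-6) and nonzero, while all higher differences vanish, so the minimal degree is 2.

2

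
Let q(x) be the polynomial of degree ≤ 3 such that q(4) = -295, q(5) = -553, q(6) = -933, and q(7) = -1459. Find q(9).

Write q(x) = ax^3 + bx^2 + cx + d. Substituting each data point gives a linear system:
  64a + 16b + 4c + d = -295
  125a + 25b + 5c + d = -553
  216a + 36b + 6c + d = -933
  343a + 49b + 7c + d = -1459
Solving the system yields a = -4, b = -1, c = -5, d = -3.
So q(x) = -4x^3 - x^2 - 5x - 3.
Then q(9) = -3045.

-3045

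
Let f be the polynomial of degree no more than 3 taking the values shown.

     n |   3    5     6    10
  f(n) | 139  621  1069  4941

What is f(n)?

Write f(n) = an^3 + bn^2 + cn + d. Substituting each data point gives a linear system:
  27a + 9b + 3c + d = 139
  125a + 25b + 5c + d = 621
  216a + 36b + 6c + d = 1069
  1000a + 100b + 10c + d = 4941
Solving the system yields a = 5, b = -1, c = 4, d = 1.
So f(n) = 5n^3 - n^2 + 4n + 1.
Check: f(6) = 1069. ✓

f(n) = 5n^3 - n^2 + 4n + 1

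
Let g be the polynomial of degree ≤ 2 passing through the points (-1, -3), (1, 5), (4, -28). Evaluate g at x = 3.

Using the Lagrange interpolation formula with nodes -1, 1, 4:
  L_0(x) = (x - 1)(x - 4) / 10
  L_1(x) = (x + 1)(x - 4) / -6
  L_2(x) = (x + 1)(x - 1) / 15
Then g(x) = -3·L_0(x) + 5·L_1(x) - 28·L_2(x).
Expanding and collecting terms gives g(x) = -3x^2 + 4x + 4.
Evaluating at x = 3: g(3) = -11.

-11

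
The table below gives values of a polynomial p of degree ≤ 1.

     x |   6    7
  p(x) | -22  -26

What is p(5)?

Using the Lagrange interpolation formula with nodes 6, 7:
  L_0(x) = (x - 7) / -1
  L_1(x) = (x - 6) / 1
Then p(x) = -22·L_0(x) - 26·L_1(x).
Expanding and collecting terms gives p(x) = -4x + 2.
Evaluating at x = 5: p(5) = -18.

-18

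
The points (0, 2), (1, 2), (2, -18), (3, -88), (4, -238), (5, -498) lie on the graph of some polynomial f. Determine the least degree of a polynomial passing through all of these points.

3

Forward differences of the values at x = 0, 1, 2, 3, 4, 5:
  f  : 2  2  -18  -88  -238  -498
  Δ  : 0  -20  -70  -150  -260
  Δ^2: -20  -50  -80  -110
  Δ^3: -30  -30  -30
  Δ^4: 0  0
  Δ^5: 0
The third differences are constant (-30) and nonzero, while all higher differences vanish, so the minimal degree is 3.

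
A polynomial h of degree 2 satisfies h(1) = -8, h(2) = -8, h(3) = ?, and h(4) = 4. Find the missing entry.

On equispaced nodes a degree-2 polynomial has vanishing third forward difference, so
  - h(1) + 3·h(2) - 3·h(3) + h(4) = 0.
Substituting the known values and solving for h(3):
  -3·h(3) = 12
  h(3) = -4.

-4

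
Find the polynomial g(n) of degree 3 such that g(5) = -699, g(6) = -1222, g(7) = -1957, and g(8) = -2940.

Write g(n) = an^3 + bn^2 + cn + d. Substituting each data point gives a linear system:
  125a + 25b + 5c + d = -699
  216a + 36b + 6c + d = -1222
  343a + 49b + 7c + d = -1957
  512a + 64b + 8c + d = -2940
Solving the system yields a = -6, b = 2, c = 1, d = -4.
So g(n) = -6n^3 + 2n^2 + n - 4.
Check: g(7) = -1957. ✓

g(n) = -6n^3 + 2n^2 + n - 4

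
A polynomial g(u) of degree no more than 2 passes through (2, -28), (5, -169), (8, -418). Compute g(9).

-525

Forward differences of the values at u = 2, 5, 8:
  g  : -28  -169  -418
  Δ  : -141  -249
  Δ^2: -108
The second differences are constant, confirming degree 2.
Interpolating (Newton forward form) and evaluating at u = 9 gives g(9) = -525.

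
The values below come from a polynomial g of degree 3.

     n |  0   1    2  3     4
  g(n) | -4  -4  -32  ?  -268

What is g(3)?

-112

On equispaced nodes a degree-3 polynomial has vanishing fourth forward difference, so
  g(0) - 4·g(1) + 6·g(2) - 4·g(3) + g(4) = 0.
Substituting the known values and solving for g(3):
  -4·g(3) = 448
  g(3) = -112.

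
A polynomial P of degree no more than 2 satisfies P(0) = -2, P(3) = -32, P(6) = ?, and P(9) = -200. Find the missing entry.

On equispaced nodes a degree-2 polynomial has vanishing third forward difference, so
  - P(0) + 3·P(3) - 3·P(6) + P(9) = 0.
Substituting the known values and solving for P(6):
  -3·P(6) = 294
  P(6) = -98.

-98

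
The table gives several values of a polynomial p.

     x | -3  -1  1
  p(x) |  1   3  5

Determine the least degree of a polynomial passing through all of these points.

1

Forward differences of the values at x = -3, -1, 1:
  p  : 1  3  5
  Δ  : 2  2
  Δ^2: 0
The first differences are constant (2) and nonzero, while all higher differences vanish, so the minimal degree is 1.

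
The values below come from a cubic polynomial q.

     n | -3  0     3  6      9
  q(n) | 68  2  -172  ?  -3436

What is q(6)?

-1102

The 4 known points determine the degree-3 polynomial uniquely.
Write q(n) = an^3 + bn^2 + cn + d. Substituting each data point gives a linear system:
  -27a + 9b - 3c + d = 68
  d = 2
  27a + 9b + 3c + d = -172
  729a + 81b + 9c + d = -3436
Solving the system yields a = -4, b = -6, c = -4, d = 2.
So q(n) = -4n³ - 6n² - 4n + 2.
Then q(6) = -1102.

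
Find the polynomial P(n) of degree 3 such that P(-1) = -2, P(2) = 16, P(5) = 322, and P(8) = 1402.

P(n) = 3n^3 - 2n^2 - n + 2

Using the Lagrange interpolation formula with nodes -1, 2, 5, 8:
  L_0(n) = (n - 2)(n - 5)(n - 8) / -162
  L_1(n) = (n + 1)(n - 5)(n - 8) / 54
  L_2(n) = (n + 1)(n - 2)(n - 8) / -54
  L_3(n) = (n + 1)(n - 2)(n - 5) / 162
Then P(n) = -2·L_0(n) + 16·L_1(n) + 322·L_2(n) + 1402·L_3(n).
Expanding and collecting terms gives P(n) = 3n³ - 2n² - n + 2.
Check: P(8) = 1402. ✓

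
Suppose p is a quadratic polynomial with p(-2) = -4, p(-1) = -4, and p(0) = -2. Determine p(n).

p(n) = n^2 + 3n - 2

Write p(n) = an^2 + bn + c. Substituting each data point gives a linear system:
  4a - 2b + c = -4
  a - b + c = -4
  c = -2
Solving the system yields a = 1, b = 3, c = -2.
So p(n) = n^2 + 3n - 2.
Check: p(-2) = -4. ✓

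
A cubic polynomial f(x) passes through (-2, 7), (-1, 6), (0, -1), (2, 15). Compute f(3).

Using the Lagrange interpolation formula with nodes -2, -1, 0, 2:
  L_0(x) = (x + 1)x(x - 2) / -8
  L_1(x) = (x + 2)x(x - 2) / 3
  L_2(x) = (x + 2)(x + 1)(x - 2) / -4
  L_3(x) = (x + 2)(x + 1)x / 24
Then f(x) = 7·L_0(x) + 6·L_1(x) - 1·L_2(x) + 15·L_3(x).
Expanding and collecting terms gives f(x) = 2x³ + 3x² - 6x - 1.
Evaluating at x = 3: f(3) = 62.

62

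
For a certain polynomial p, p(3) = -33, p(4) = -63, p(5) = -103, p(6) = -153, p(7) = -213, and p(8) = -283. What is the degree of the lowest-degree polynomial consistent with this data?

Forward differences of the values at t = 3, 4, 5, 6, 7, 8:
  p  : -33  -63  -103  -153  -213  -283
  Δ  : -30  -40  -50  -60  -70
  Δ^2: -10  -10  -10  -10
  Δ^3: 0  0  0
  Δ^4: 0  0
  Δ^5: 0
The second differences are constant (-10) and nonzero, while all higher differences vanish, so the minimal degree is 2.

2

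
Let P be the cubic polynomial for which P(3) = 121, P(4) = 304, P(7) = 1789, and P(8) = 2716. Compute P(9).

Using the Lagrange interpolation formula with nodes 3, 4, 7, 8:
  L_0(n) = (n - 4)(n - 7)(n - 8) / -20
  L_1(n) = (n - 3)(n - 7)(n - 8) / 12
  L_2(n) = (n - 3)(n - 4)(n - 8) / -12
  L_3(n) = (n - 3)(n - 4)(n - 7) / 20
Then P(n) = 121·L_0(n) + 304·L_1(n) + 1789·L_2(n) + 2716·L_3(n).
Expanding and collecting terms gives P(n) = 6n^3 - 6n^2 + 3n + 4.
Evaluating at n = 9: P(9) = 3919.

3919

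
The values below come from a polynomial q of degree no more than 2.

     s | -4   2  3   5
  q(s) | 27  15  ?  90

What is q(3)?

34

The 3 known points determine the degree-2 polynomial uniquely.
Write q(s) = as^2 + bs + c. Substituting each data point gives a linear system:
  16a - 4b + c = 27
  4a + 2b + c = 15
  25a + 5b + c = 90
Solving the system yields a = 3, b = 4, c = -5.
So q(s) = 3s² + 4s - 5.
Then q(3) = 34.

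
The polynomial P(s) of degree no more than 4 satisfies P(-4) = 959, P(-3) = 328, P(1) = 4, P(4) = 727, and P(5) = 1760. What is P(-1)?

Using the Lagrange interpolation formula with nodes -4, -3, 1, 4, 5:
  L_0(s) = (s + 3)(s - 1)(s - 4)(s - 5) / 360
  L_1(s) = (s + 4)(s - 1)(s - 4)(s - 5) / -224
  L_2(s) = (s + 4)(s + 3)(s - 4)(s - 5) / 240
  L_3(s) = (s + 4)(s + 3)(s - 1)(s - 5) / -168
  L_4(s) = (s + 4)(s + 3)(s - 1)(s - 4) / 288
Then P(s) = 959·L_0(s) + 328·L_1(s) + 4·L_2(s) + 727·L_3(s) + 1760·L_4(s).
Expanding and collecting terms gives P(s) = 3s^4 - 2s^3 + 5s^2 + 3s - 5.
Evaluating at s = -1: P(-1) = 2.

2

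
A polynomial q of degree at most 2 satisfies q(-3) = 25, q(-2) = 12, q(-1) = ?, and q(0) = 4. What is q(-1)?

The 3 known points determine the degree-2 polynomial uniquely.
Write q(u) = au^2 + bu + c. Substituting each data point gives a linear system:
  9a - 3b + c = 25
  4a - 2b + c = 12
  c = 4
Solving the system yields a = 3, b = 2, c = 4.
So q(u) = 3u^2 + 2u + 4.
Then q(-1) = 5.

5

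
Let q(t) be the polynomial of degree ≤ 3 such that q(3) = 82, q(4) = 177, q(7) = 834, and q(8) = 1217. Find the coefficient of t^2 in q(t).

Write q(t) = at^3 + bt^2 + ct + d. Substituting each data point gives a linear system:
  27a + 9b + 3c + d = 82
  64a + 16b + 4c + d = 177
  343a + 49b + 7c + d = 834
  512a + 64b + 8c + d = 1217
Solving the system yields a = 2, b = 3, c = 0, d = 1.
So q(t) = 2t^3 + 3t^2 + 1.
The coefficient of t^2 is 3.

3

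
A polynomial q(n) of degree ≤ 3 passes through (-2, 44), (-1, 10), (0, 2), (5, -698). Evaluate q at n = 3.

Using the Lagrange interpolation formula with nodes -2, -1, 0, 5:
  L_0(n) = (n + 1)n(n - 5) / -14
  L_1(n) = (n + 2)n(n - 5) / 6
  L_2(n) = (n + 2)(n + 1)(n - 5) / -10
  L_3(n) = (n + 2)(n + 1)n / 210
Then q(n) = 44·L_0(n) + 10·L_1(n) + 2·L_2(n) - 698·L_3(n).
Expanding and collecting terms gives q(n) = -5n³ - 2n² - 5n + 2.
Evaluating at n = 3: q(3) = -166.

-166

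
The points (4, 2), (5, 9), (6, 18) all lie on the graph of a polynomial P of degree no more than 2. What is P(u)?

P(u) = u^2 - 2u - 6

Using the Lagrange interpolation formula with nodes 4, 5, 6:
  L_0(u) = (u - 5)(u - 6) / 2
  L_1(u) = (u - 4)(u - 6) / -1
  L_2(u) = (u - 4)(u - 5) / 2
Then P(u) = 2·L_0(u) + 9·L_1(u) + 18·L_2(u).
Expanding and collecting terms gives P(u) = u^2 - 2u - 6.
Check: P(6) = 18. ✓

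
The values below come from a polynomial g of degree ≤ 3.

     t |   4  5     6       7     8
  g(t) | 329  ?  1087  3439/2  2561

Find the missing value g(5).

1267/2

On equispaced nodes a degree-3 polynomial has vanishing fourth forward difference, so
  g(4) - 4·g(5) + 6·g(6) - 4·g(7) + g(8) = 0.
Substituting the known values and solving for g(5):
  -4·g(5) = -2534
  g(5) = 1267/2.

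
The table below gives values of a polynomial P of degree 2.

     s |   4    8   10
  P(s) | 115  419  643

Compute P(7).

Write P(s) = as^2 + bs + c. Substituting each data point gives a linear system:
  16a + 4b + c = 115
  64a + 8b + c = 419
  100a + 10b + c = 643
Solving the system yields a = 6, b = 4, c = 3.
So P(s) = 6s^2 + 4s + 3.
Then P(7) = 325.

325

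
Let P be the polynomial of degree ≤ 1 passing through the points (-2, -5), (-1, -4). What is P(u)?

P(u) = u - 3

Using the Lagrange interpolation formula with nodes -2, -1:
  L_0(u) = (u + 1) / -1
  L_1(u) = (u + 2) / 1
Then P(u) = -5·L_0(u) - 4·L_1(u).
Expanding and collecting terms gives P(u) = u - 3.
Check: P(-2) = -5. ✓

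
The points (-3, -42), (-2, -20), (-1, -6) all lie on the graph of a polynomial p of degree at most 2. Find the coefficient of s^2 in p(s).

Write p(s) = as^2 + bs + c. Substituting each data point gives a linear system:
  9a - 3b + c = -42
  4a - 2b + c = -20
  a - b + c = -6
Solving the system yields a = -4, b = 2, c = 0.
So p(s) = -4s^2 + 2s.
The leading coefficient is -4.

-4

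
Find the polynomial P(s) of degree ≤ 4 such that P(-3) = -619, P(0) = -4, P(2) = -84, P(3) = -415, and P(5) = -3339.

P(s) = -6s^4 + 4s^3 - 3s^2 - 2s - 4

Write P(s) = as^4 + bs^3 + cs^2 + ds + e. Substituting each data point gives a linear system:
  81a - 27b + 9c - 3d + e = -619
  e = -4
  16a + 8b + 4c + 2d + e = -84
  81a + 27b + 9c + 3d + e = -415
  625a + 125b + 25c + 5d + e = -3339
Solving the system yields a = -6, b = 4, c = -3, d = -2, e = -4.
So P(s) = -6s⁴ + 4s³ - 3s² - 2s - 4.
Check: P(0) = -4. ✓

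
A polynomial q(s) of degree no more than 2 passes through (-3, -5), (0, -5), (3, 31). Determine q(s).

Write q(s) = as^2 + bs + c. Substituting each data point gives a linear system:
  9a - 3b + c = -5
  c = -5
  9a + 3b + c = 31
Solving the system yields a = 2, b = 6, c = -5.
So q(s) = 2s^2 + 6s - 5.
Check: q(-3) = -5. ✓

q(s) = 2s^2 + 6s - 5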